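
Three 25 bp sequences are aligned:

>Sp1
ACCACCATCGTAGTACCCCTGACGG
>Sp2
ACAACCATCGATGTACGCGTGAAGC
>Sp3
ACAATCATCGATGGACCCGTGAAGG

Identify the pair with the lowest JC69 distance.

Sp2 and Sp3

Sp1–Sp2: 7/25 differ, p = 0.280, d = 0.351.
Sp1–Sp3: 7/25 differ, p = 0.280, d = 0.351.
Sp2–Sp3: 4/25 differ, p = 0.160, d = 0.180.
The smallest distance is between Sp2 and Sp3.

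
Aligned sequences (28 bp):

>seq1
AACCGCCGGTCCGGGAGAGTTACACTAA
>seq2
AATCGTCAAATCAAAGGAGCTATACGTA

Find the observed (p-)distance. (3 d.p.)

The sequences differ at 14 of 28 positions.
p = 14/28 = 0.500.

0.500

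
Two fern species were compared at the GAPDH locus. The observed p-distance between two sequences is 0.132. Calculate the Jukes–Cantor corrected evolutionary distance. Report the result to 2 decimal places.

d = −(3/4) ln(1 − 4p/3) = −0.75 ln(1 − 0.176) = −0.75 ln(0.824)
  = −0.75 × (-0.193585) = 0.145189 substitutions/site.

0.15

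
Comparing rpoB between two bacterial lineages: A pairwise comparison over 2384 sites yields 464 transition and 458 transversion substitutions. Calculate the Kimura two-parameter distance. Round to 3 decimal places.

0.557

P = 464/2384 ≈ 0.194631 and Q = 458/2384 ≈ 0.192114.
Under the Kimura two-parameter model, d = −½ ln(1 − 2P − Q) − ¼ ln(1 − 2Q).
1 − 2P − Q = 0.418624, giving −½ ln(0.418624) = 0.435391.
1 − 2Q = 0.615772, giving −¼ ln(0.615772) = 0.121220.
d = 0.435391 + 0.121220 = 0.556611.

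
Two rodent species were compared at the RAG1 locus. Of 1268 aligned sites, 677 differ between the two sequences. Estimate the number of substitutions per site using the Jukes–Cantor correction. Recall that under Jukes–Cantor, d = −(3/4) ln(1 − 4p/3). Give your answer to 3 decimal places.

0.933

p = 677/1268 ≈ 0.533912.
d = −(3/4) ln(1 − 4p/3) = −0.75 ln(1 − 0.711883) = −0.75 ln(0.288117)
  = −0.75 × (-1.244389) = 0.933292 substitutions/site.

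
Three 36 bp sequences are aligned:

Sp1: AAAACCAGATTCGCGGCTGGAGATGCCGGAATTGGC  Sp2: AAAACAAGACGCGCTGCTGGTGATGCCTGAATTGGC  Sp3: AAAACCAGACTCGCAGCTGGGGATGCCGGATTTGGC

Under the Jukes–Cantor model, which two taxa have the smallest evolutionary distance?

Sp1–Sp2: 6/36 differ, p = 0.167, d = 0.188.
Sp1–Sp3: 4/36 differ, p = 0.111, d = 0.120.
Sp2–Sp3: 6/36 differ, p = 0.167, d = 0.188.
The smallest distance is between Sp1 and Sp3.

Sp1 and Sp3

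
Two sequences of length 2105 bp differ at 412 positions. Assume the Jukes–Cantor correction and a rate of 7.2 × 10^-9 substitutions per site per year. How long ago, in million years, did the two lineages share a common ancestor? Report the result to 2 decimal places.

p = 412/2105 ≈ 0.195724.
d = −(3/4) ln(1 − 4p/3) = −0.75 ln(1 − 0.260965) = −0.75 ln(0.739035)
  = −0.75 × (-0.302410) = 0.226808 substitutions/site.
Under a molecular clock d = 2μt, so t = d/(2μ) = 0.226808 / (2 × 7.2 × 10^-9) = 15.75 million years.

15.75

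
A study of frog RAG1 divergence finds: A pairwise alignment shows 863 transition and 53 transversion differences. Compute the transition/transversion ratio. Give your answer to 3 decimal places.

16.283

R = 863/53 = 16.283018… ≈ 16.283 (to 3 d.p.).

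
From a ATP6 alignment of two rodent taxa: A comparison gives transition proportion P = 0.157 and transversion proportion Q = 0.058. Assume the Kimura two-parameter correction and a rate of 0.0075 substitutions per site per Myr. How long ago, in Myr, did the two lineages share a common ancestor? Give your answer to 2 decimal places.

Under the Kimura two-parameter model, d = −½ ln(1 − 2P − Q) − ¼ ln(1 − 2Q).
1 − 2P − Q = 0.628, giving −½ ln(0.628) = 0.232608.
1 − 2Q = 0.884, giving −¼ ln(0.884) = 0.030825.
d = 0.232608 + 0.030825 = 0.263433.
Under a molecular clock d = 2μt, so t = d/(2μ) = 0.263433 / (2 × 0.0075) = 17.56 Myr.

17.56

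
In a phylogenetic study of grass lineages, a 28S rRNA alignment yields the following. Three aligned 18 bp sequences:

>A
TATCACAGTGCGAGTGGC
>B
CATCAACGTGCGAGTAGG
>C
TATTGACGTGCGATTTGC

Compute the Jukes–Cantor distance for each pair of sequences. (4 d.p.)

A–B: 5/18 sites differ → p ≈ 0.277778, d = −0.75 ln(1 − 0.370371) = 0.346968 ≈ 0.3470.
A–C: 6/18 sites differ → p ≈ 0.333333, d = −0.75 ln(1 − 0.444444) = 0.440839 ≈ 0.4408.
B–C: 6/18 sites differ → p ≈ 0.333333, d = −0.75 ln(1 − 0.444444) = 0.440839 ≈ 0.4408.

d(A,B) = 0.3470, d(A,C) = 0.4408, d(B,C) = 0.4408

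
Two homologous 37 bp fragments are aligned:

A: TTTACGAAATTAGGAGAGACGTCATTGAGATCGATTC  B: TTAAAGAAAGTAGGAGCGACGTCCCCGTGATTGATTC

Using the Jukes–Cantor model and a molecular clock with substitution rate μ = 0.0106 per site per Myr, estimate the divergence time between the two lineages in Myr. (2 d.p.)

13.87

The sequences differ at 9 of 37 sites (3, 5, 10, 17, 24, 25, 26, 28, 32), so p = 9/37 ≈ 0.243243.
d = −(3/4) ln(1 − 4p/3) = −0.75 ln(1 − 0.324324) = −0.75 ln(0.675676)
  = −0.75 × (-0.392042) = 0.294032 substitutions/site.
Under a molecular clock d = 2μt, so t = d/(2μ) = 0.294032 / (2 × 0.0106) = 13.87 Myr.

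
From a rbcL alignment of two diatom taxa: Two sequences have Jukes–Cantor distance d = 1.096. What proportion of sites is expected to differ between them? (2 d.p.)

p = (3/4)(1 − e^(−4d/3)) = 0.75 × (1 − e^(-1.461333)) = 0.75 × (1 − 0.231927) = 0.576055.

0.58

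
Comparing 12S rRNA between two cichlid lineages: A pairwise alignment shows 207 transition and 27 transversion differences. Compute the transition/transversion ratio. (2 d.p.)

7.67

R = 207/27 = 7.666666… ≈ 7.67 (to 2 d.p.).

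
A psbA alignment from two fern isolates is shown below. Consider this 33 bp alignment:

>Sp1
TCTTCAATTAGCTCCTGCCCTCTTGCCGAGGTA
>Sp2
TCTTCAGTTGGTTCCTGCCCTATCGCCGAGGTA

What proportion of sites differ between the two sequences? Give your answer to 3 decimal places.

The sequences differ at 5 of 33 positions (sites 7, 10, 12, 22, 24).
p = 5/33 = 0.151515… ≈ 0.152 (to 3 d.p.).

0.152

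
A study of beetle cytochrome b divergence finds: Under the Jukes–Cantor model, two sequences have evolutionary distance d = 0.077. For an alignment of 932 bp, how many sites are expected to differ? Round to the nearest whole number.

Invert JC69: p = (3/4)(1 − e^(−4d/3)) = 0.75 × (1 − e^(-0.102667)) = 0.75 × (1 − 0.902427) = 0.073180.
Expected differing sites = pL ≈ 0.073180 × 932 = 68.20376 ≈ 68.

68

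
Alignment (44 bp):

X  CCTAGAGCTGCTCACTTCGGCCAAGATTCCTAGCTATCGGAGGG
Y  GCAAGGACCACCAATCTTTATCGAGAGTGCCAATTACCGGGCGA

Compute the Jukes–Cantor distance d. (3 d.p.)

0.974

The sequences differ at 24 of 44 sites, so p = 24/44 ≈ 0.545455.
d = −(3/4) ln(1 − 4p/3) = −0.75 ln(1 − 0.727273) = −0.75 ln(0.272727)
  = −0.75 × (-1.299284) = 0.974463 substitutions/site.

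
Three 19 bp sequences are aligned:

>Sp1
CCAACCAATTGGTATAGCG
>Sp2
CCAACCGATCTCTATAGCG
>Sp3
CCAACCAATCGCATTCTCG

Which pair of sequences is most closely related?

Sp1 and Sp2

Sp1–Sp2: 4/19 differ, p = 0.211, d = 0.247.
Sp1–Sp3: 6/19 differ, p = 0.316, d = 0.410.
Sp2–Sp3: 6/19 differ, p = 0.316, d = 0.410.
The smallest distance is between Sp1 and Sp2.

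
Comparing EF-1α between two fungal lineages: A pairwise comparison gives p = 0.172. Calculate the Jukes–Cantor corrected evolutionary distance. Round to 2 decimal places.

d = −(3/4) ln(1 − 4p/3) = −0.75 ln(1 − 0.229333) = −0.75 ln(0.770667)
  = −0.75 × (-0.260499) = 0.195374 substitutions/site.

0.20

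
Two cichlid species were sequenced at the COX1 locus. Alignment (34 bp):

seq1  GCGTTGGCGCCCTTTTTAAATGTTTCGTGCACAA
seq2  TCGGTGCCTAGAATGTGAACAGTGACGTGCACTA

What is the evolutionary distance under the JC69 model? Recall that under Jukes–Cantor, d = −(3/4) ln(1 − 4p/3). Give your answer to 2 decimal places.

The sequences differ at 15 of 34 sites, so p = 15/34 ≈ 0.441176.
d = −(3/4) ln(1 − 4p/3) = −0.75 ln(1 − 0.588235) = −0.75 ln(0.411765)
  = −0.75 × (-0.887302) = 0.665477 substitutions/site.

0.67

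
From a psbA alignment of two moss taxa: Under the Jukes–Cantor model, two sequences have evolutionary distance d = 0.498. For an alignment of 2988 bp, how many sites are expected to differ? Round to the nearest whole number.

1087

Invert JC69: p = (3/4)(1 − e^(−4d/3)) = 0.75 × (1 − e^(-0.664)) = 0.75 × (1 − 0.514788) = 0.363909.
Expected differing sites = pL ≈ 0.363909 × 2988 = 1087.360092 ≈ 1087.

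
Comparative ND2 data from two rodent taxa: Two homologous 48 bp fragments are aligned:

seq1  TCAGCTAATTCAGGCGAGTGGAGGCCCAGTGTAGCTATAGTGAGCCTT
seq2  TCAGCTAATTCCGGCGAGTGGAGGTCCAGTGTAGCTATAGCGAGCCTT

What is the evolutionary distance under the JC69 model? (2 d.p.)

The sequences differ at 3 of 48 sites (12, 25, 41), so p = 3/48 = 0.0625.
d = −(3/4) ln(1 − 4p/3) = −0.75 ln(1 − 0.083333) = −0.75 ln(0.916667)
  = −0.75 × (-0.087011) = 0.065258 substitutions/site.

0.07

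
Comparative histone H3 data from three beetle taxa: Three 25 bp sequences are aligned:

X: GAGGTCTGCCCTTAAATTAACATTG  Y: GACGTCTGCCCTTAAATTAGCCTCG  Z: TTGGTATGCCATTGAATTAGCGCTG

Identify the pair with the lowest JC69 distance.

X–Y: 4/25 differ, p = 0.160, d = 0.180.
X–Z: 8/25 differ, p = 0.320, d = 0.417.
Y–Z: 9/25 differ, p = 0.360, d = 0.490.
The smallest distance is between X and Y.

X and Y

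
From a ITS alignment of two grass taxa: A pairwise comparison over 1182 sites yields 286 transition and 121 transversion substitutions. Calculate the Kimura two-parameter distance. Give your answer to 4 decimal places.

P = 286/1182 ≈ 0.241963 and Q = 121/1182 ≈ 0.102369.
Under the Kimura two-parameter model, d = −½ ln(1 − 2P − Q) − ¼ ln(1 − 2Q).
1 − 2P − Q = 0.413705, giving −½ ln(0.413705) = 0.441301.
1 − 2Q = 0.795262, giving −¼ ln(0.795262) = 0.057271.
d = 0.441301 + 0.057271 = 0.498572.

0.4986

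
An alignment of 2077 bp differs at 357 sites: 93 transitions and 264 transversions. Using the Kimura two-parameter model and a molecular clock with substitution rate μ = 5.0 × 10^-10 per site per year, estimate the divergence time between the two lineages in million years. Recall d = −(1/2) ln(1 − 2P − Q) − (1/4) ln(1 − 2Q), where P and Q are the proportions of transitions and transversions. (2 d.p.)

195.42

P = 93/2077 ≈ 0.044776 and Q = 264/2077 ≈ 0.127106.
Under the Kimura two-parameter model, d = −½ ln(1 − 2P − Q) − ¼ ln(1 − 2Q).
1 − 2P − Q = 0.783342, giving −½ ln(0.783342) = 0.122093.
1 − 2Q = 0.745788, giving −¼ ln(0.745788) = 0.073328.
d = 0.122093 + 0.073328 = 0.195421.
Under a molecular clock d = 2μt, so t = d/(2μ) = 0.195421 / (2 × 5.0 × 10^-10) = 195.42 million years.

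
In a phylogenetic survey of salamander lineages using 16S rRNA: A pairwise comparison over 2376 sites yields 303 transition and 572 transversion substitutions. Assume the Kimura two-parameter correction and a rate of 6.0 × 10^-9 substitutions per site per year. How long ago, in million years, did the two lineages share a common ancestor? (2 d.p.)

42.21

P = 303/2376 ≈ 0.127525 and Q = 572/2376 ≈ 0.240741.
Under the Kimura two-parameter model, d = −½ ln(1 − 2P − Q) − ¼ ln(1 − 2Q).
1 − 2P − Q = 0.504209, giving −½ ln(0.504209) = 0.342382.
1 − 2Q = 0.518518, giving −¼ ln(0.518518) = 0.164195.
d = 0.342382 + 0.164195 = 0.506577.
Under a molecular clock d = 2μt, so t = d/(2μ) = 0.506577 / (2 × 6.0 × 10^-9) = 42.21 million years.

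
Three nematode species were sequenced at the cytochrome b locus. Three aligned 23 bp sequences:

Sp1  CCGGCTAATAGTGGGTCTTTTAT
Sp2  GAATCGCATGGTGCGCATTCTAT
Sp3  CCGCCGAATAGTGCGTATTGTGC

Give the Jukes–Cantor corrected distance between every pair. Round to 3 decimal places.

d(Sp1,Sp2) = 0.761, d(Sp1,Sp3) = 0.390, d(Sp2,Sp3) = 0.650

Sp1–Sp2: 11/23 sites differ → p ≈ 0.478261, d = −0.75 ln(1 − 0.637681) = 0.761423 ≈ 0.761.
Sp1–Sp3: 7/23 sites differ → p ≈ 0.304348, d = −0.75 ln(1 − 0.405797) = 0.390401 ≈ 0.390.
Sp2–Sp3: 10/23 sites differ → p ≈ 0.434783, d = −0.75 ln(1 − 0.579711) = 0.650110 ≈ 0.650.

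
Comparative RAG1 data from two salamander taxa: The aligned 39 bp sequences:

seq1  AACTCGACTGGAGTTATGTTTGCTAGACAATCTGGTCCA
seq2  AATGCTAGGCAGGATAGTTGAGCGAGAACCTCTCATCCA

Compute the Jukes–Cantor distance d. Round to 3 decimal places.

0.786

The sequences differ at 19 of 39 sites, so p = 19/39 ≈ 0.487179.
d = −(3/4) ln(1 − 4p/3) = −0.75 ln(1 − 0.649572) = −0.75 ln(0.350428)
  = −0.75 × (-1.048600) = 0.786450 substitutions/site.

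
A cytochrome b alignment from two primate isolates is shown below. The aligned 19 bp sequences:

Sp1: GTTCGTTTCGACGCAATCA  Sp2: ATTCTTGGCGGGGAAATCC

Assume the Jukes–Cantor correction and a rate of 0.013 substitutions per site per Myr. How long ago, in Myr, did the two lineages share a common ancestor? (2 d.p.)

The sequences differ at 8 of 19 sites (1, 5, 7, 8, 11, 12, 14, 19), so p = 8/19 ≈ 0.421053.
d = −(3/4) ln(1 − 4p/3) = −0.75 ln(1 − 0.561404) = −0.75 ln(0.438596)
  = −0.75 × (-0.824177) = 0.618133 substitutions/site.
Under a molecular clock d = 2μt, so t = d/(2μ) = 0.618133 / (2 × 0.013) = 23.77 Myr.

23.77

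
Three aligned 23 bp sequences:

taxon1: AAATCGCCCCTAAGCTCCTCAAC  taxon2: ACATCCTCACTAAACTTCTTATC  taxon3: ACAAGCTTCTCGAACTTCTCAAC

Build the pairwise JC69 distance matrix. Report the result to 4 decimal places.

d(taxon1,taxon2) = 0.4674, d(taxon1,taxon3) = 0.7614, d(taxon2,taxon3) = 0.5532

taxon1–taxon2: 8/23 sites differ → p ≈ 0.347826, d = −0.75 ln(1 − 0.463768) = 0.467391 ≈ 0.4674.
taxon1–taxon3: 11/23 sites differ → p ≈ 0.478261, d = −0.75 ln(1 − 0.637681) = 0.761423 ≈ 0.7614.
taxon2–taxon3: 9/23 sites differ → p ≈ 0.391304, d = −0.75 ln(1 − 0.521739) = 0.553199 ≈ 0.5532.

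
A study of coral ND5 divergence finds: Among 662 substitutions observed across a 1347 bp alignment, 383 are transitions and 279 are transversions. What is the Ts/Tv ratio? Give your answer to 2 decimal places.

R = 383/279 = 1.372759… ≈ 1.37 (to 2 d.p.).

1.37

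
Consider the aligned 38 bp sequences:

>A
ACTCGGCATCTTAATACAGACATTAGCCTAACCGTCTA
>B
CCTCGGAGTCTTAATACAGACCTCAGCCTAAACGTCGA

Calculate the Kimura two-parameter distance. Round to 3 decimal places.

0.211

Of 38 sites, 2 differences are transitions and 5 are transversions, so P = 2/38 ≈ 0.052632 and Q = 5/38 ≈ 0.131579.
Under the Kimura two-parameter model, d = −½ ln(1 − 2P − Q) − ¼ ln(1 − 2Q).
1 − 2P − Q = 0.763157, giving −½ ln(0.763157) = 0.135146.
1 − 2Q = 0.736842, giving −¼ ln(0.736842) = 0.076345.
d = 0.135146 + 0.076345 = 0.211491.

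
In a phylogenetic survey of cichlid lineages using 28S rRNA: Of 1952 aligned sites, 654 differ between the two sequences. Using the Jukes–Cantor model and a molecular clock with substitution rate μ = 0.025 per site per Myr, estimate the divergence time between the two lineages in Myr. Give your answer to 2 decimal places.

p = 654/1952 ≈ 0.335041.
d = −(3/4) ln(1 − 4p/3) = −0.75 ln(1 − 0.446721) = −0.75 ln(0.553279)
  = −0.75 × (-0.591893) = 0.443920 substitutions/site.
Under a molecular clock d = 2μt, so t = d/(2μ) = 0.443920 / (2 × 0.025) = 8.88 Myr.

8.88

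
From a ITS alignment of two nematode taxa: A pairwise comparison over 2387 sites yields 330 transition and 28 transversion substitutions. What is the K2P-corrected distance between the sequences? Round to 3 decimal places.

P = 330/2387 ≈ 0.138249 and Q = 28/2387 ≈ 0.01173.
Under the Kimura two-parameter model, d = −½ ln(1 − 2P − Q) − ¼ ln(1 − 2Q).
1 − 2P − Q = 0.711772, giving −½ ln(0.711772) = 0.169999.
1 − 2Q = 0.97654, giving −¼ ln(0.97654) = 0.005935.
d = 0.169999 + 0.005935 = 0.175934.

0.176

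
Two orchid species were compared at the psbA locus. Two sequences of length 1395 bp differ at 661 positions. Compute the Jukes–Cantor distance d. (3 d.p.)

0.749

p = 661/1395 ≈ 0.473835.
d = −(3/4) ln(1 − 4p/3) = −0.75 ln(1 − 0.63178) = −0.75 ln(0.36822)
  = −0.75 × (-0.999075) = 0.749306 substitutions/site.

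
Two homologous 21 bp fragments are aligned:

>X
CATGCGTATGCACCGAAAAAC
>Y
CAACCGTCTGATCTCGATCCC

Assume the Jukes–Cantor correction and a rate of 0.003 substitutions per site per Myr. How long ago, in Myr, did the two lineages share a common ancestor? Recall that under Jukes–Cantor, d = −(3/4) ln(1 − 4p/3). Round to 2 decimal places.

149.84

The sequences differ at 11 of 21 sites, so p = 11/21 ≈ 0.52381.
d = −(3/4) ln(1 − 4p/3) = −0.75 ln(1 − 0.698413) = −0.75 ln(0.301587)
  = −0.75 × (-1.198697) = 0.899023 substitutions/site.
Under a molecular clock d = 2μt, so t = d/(2μ) = 0.899023 / (2 × 0.003) = 149.84 Myr.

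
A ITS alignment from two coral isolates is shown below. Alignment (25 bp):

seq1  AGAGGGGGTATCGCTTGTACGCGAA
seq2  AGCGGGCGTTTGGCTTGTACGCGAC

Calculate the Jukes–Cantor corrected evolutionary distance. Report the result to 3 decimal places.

The sequences differ at 5 of 25 sites (3, 7, 10, 12, 25), so p = 5/25 = 0.2.
d = −(3/4) ln(1 − 4p/3) = −0.75 ln(1 − 0.266667) = −0.75 ln(0.733333)
  = −0.75 × (-0.310155) = 0.232616 substitutions/site.

0.233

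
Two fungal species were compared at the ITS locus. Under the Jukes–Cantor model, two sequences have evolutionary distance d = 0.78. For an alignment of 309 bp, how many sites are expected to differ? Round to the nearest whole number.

150

Invert JC69: p = (3/4)(1 − e^(−4d/3)) = 0.75 × (1 − e^(-1.04)) = 0.75 × (1 − 0.353455) = 0.484909.
Expected differing sites = pL ≈ 0.484909 × 309 = 149.836881 ≈ 150.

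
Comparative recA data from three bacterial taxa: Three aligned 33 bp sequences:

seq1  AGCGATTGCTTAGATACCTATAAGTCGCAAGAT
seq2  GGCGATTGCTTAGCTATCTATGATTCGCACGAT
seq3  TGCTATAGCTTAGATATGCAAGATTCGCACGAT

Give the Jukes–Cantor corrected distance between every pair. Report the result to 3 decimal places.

seq1–seq2: 6/33 sites differ → p ≈ 0.181818, d = −0.75 ln(1 − 0.242424) = 0.208224 ≈ 0.208.
seq1–seq3: 10/33 sites differ → p ≈ 0.30303, d = −0.75 ln(1 − 0.40404) = 0.388186 ≈ 0.388.
seq2–seq3: 7/33 sites differ → p ≈ 0.212121, d = −0.75 ln(1 − 0.282828) = 0.249330 ≈ 0.249.

d(seq1,seq2) = 0.208, d(seq1,seq3) = 0.388, d(seq2,seq3) = 0.249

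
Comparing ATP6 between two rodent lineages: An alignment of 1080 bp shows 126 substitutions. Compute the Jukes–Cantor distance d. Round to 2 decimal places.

p = 126/1080 ≈ 0.116667.
d = −(3/4) ln(1 − 4p/3) = −0.75 ln(1 − 0.155556) = −0.75 ln(0.844444)
  = −0.75 × (-0.169077) = 0.126808 substitutions/site.

0.13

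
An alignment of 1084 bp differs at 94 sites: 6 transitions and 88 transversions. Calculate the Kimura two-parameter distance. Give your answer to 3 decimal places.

0.093

P = 6/1084 ≈ 0.005535 and Q = 88/1084 ≈ 0.081181.
Under the Kimura two-parameter model, d = −½ ln(1 − 2P − Q) − ¼ ln(1 − 2Q).
1 − 2P − Q = 0.907749, giving −½ ln(0.907749) = 0.048394.
1 − 2Q = 0.837638, giving −¼ ln(0.837638) = 0.044292.
d = 0.048394 + 0.044292 = 0.092686.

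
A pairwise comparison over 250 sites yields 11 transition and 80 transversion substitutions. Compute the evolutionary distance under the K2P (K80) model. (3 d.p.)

P = 11/250 = 0.044 and Q = 80/250 = 0.32.
Under the Kimura two-parameter model, d = −½ ln(1 − 2P − Q) − ¼ ln(1 − 2Q).
1 − 2P − Q = 0.592, giving −½ ln(0.592) = 0.262124.
1 − 2Q = 0.36, giving −¼ ln(0.36) = 0.255413.
d = 0.262124 + 0.255413 = 0.517537.

0.518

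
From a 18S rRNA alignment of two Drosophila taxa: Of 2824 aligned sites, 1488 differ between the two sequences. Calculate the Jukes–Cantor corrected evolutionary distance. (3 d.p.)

0.909

p = 1488/2824 ≈ 0.526912.
d = −(3/4) ln(1 − 4p/3) = −0.75 ln(1 − 0.702549) = −0.75 ln(0.297451)
  = −0.75 × (-1.212506) = 0.909380 substitutions/site.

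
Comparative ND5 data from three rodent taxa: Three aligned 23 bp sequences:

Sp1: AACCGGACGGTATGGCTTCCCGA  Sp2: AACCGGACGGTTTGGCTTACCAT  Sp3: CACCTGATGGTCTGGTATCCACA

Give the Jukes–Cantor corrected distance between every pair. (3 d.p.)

Sp1–Sp2: 4/23 sites differ → p ≈ 0.173913, d = −0.75 ln(1 − 0.231884) = 0.197861 ≈ 0.198.
Sp1–Sp3: 8/23 sites differ → p ≈ 0.347826, d = −0.75 ln(1 − 0.463768) = 0.467391 ≈ 0.467.
Sp2–Sp3: 10/23 sites differ → p ≈ 0.434783, d = −0.75 ln(1 − 0.579711) = 0.650110 ≈ 0.650.

d(Sp1,Sp2) = 0.198, d(Sp1,Sp3) = 0.467, d(Sp2,Sp3) = 0.650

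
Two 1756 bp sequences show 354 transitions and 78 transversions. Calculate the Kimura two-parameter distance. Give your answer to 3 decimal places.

0.320

P = 354/1756 ≈ 0.201595 and Q = 78/1756 ≈ 0.044419.
Under the Kimura two-parameter model, d = −½ ln(1 − 2P − Q) − ¼ ln(1 − 2Q).
1 − 2P − Q = 0.552391, giving −½ ln(0.552391) = 0.296750.
1 − 2Q = 0.911162, giving −¼ ln(0.911162) = 0.023259.
d = 0.296750 + 0.023259 = 0.320009.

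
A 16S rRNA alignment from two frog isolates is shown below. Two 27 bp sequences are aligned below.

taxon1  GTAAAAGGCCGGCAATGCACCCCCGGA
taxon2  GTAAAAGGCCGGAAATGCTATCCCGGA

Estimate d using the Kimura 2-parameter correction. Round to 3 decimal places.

0.165

Of 27 sites, 1 differences are transitions and 3 are transversions, so P = 1/27 ≈ 0.037037 and Q = 3/27 ≈ 0.111111.
Under the Kimura two-parameter model, d = −½ ln(1 − 2P − Q) − ¼ ln(1 − 2Q).
1 − 2P − Q = 0.814815, giving −½ ln(0.814815) = 0.102397.
1 − 2Q = 0.777778, giving −¼ ln(0.777778) = 0.062829.
d = 0.102397 + 0.062829 = 0.165226.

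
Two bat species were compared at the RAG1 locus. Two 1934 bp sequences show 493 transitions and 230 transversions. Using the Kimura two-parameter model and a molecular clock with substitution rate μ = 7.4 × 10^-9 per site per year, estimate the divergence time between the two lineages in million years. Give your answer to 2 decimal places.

38.06

P = 493/1934 ≈ 0.254912 and Q = 230/1934 ≈ 0.118925.
Under the Kimura two-parameter model, d = −½ ln(1 − 2P − Q) − ¼ ln(1 − 2Q).
1 − 2P − Q = 0.371251, giving −½ ln(0.371251) = 0.495438.
1 − 2Q = 0.76215, giving −¼ ln(0.76215) = 0.067903.
d = 0.495438 + 0.067903 = 0.563341.
Under a molecular clock d = 2μt, so t = d/(2μ) = 0.563341 / (2 × 7.4 × 10^-9) = 38.06 million years.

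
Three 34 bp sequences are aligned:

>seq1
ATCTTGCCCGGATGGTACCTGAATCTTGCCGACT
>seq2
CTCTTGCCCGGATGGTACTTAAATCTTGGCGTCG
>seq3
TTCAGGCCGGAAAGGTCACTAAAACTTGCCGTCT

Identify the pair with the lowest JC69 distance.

seq1–seq2: 6/34 differ, p = 0.176, d = 0.201.
seq1–seq3: 11/34 differ, p = 0.324, d = 0.423.
seq2–seq3: 12/34 differ, p = 0.353, d = 0.477.
The smallest distance is between seq1 and seq2.

seq1 and seq2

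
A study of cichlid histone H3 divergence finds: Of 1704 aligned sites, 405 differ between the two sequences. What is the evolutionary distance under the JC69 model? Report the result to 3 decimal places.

0.286

p = 405/1704 ≈ 0.237676.
d = −(3/4) ln(1 − 4p/3) = −0.75 ln(1 − 0.316901) = −0.75 ln(0.683099)
  = −0.75 × (-0.381115) = 0.285836 substitutions/site.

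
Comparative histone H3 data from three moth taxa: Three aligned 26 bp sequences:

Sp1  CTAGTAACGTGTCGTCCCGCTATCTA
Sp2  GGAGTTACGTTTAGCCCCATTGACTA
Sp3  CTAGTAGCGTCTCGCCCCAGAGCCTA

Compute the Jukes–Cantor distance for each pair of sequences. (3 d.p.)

d(Sp1,Sp2) = 0.539, d(Sp1,Sp3) = 0.396, d(Sp2,Sp3) = 0.464

Sp1–Sp2: 10/26 sites differ → p ≈ 0.384615, d = −0.75 ln(1 − 0.51282) = 0.539341 ≈ 0.539.
Sp1–Sp3: 8/26 sites differ → p ≈ 0.307692, d = −0.75 ln(1 − 0.410256) = 0.396050 ≈ 0.396.
Sp2–Sp3: 9/26 sites differ → p ≈ 0.346154, d = −0.75 ln(1 − 0.461539) = 0.464280 ≈ 0.464.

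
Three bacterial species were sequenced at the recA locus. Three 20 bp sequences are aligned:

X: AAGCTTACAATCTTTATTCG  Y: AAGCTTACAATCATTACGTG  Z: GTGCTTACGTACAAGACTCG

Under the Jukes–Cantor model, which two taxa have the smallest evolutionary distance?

X and Y

X–Y: 4/20 differ, p = 0.200, d = 0.233.
X–Z: 9/20 differ, p = 0.450, d = 0.687.
Y–Z: 9/20 differ, p = 0.450, d = 0.687.
The smallest distance is between X and Y.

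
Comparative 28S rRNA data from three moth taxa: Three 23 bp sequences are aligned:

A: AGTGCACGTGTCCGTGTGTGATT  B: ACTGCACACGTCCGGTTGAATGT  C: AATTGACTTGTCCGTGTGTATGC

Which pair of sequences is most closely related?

A–B: 9/23 differ, p = 0.391, d = 0.553.
A–C: 8/23 differ, p = 0.348, d = 0.467.
B–C: 9/23 differ, p = 0.391, d = 0.553.
The smallest distance is between A and C.

A and C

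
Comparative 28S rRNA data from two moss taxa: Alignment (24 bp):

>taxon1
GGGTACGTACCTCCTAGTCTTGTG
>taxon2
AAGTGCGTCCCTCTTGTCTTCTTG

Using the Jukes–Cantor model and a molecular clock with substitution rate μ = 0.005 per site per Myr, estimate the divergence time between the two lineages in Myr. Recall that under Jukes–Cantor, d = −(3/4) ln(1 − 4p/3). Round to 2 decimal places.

The sequences differ at 11 of 24 sites, so p = 11/24 ≈ 0.458333.
d = −(3/4) ln(1 − 4p/3) = −0.75 ln(1 − 0.611111) = −0.75 ln(0.388889)
  = −0.75 × (-0.944461) = 0.708346 substitutions/site.
Under a molecular clock d = 2μt, so t = d/(2μ) = 0.708346 / (2 × 0.005) = 70.83 Myr.

70.83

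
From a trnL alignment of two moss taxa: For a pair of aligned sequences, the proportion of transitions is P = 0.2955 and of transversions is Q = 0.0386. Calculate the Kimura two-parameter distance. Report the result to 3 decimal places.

Under the Kimura two-parameter model, d = −½ ln(1 − 2P − Q) − ¼ ln(1 − 2Q).
1 − 2P − Q = 0.3704, giving −½ ln(0.3704) = 0.496586.
1 − 2Q = 0.9228, giving −¼ ln(0.9228) = 0.020086.
d = 0.496586 + 0.020086 = 0.516672.

0.517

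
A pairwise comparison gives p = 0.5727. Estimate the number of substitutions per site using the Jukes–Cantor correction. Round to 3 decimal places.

d = −(3/4) ln(1 − 4p/3) = −0.75 ln(1 − 0.7636) = −0.75 ln(0.2364)
  = −0.75 × (-1.442230) = 1.081673 substitutions/site.

1.082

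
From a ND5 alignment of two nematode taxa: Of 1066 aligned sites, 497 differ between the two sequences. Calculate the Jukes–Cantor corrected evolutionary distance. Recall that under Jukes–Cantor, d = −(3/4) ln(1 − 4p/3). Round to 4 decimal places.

p = 497/1066 ≈ 0.466229.
d = −(3/4) ln(1 − 4p/3) = −0.75 ln(1 − 0.621639) = −0.75 ln(0.378361)
  = −0.75 × (-0.971907) = 0.728930 substitutions/site.

0.7289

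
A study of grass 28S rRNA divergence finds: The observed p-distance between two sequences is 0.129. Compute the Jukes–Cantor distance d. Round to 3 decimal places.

0.142

d = −(3/4) ln(1 − 4p/3) = −0.75 ln(1 − 0.172) = −0.75 ln(0.828)
  = −0.75 × (-0.188742) = 0.141557 substitutions/site.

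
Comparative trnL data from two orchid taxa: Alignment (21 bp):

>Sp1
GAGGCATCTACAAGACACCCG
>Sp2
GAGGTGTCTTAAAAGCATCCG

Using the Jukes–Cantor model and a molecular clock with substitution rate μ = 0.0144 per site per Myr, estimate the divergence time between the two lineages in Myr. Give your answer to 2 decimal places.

The sequences differ at 7 of 21 sites (5, 6, 10, 11, 14, 15, 18), so p = 7/21 ≈ 0.333333.
d = −(3/4) ln(1 − 4p/3) = −0.75 ln(1 − 0.444444) = −0.75 ln(0.555556)
  = −0.75 × (-0.587786) = 0.440840 substitutions/site.
Under a molecular clock d = 2μt, so t = d/(2μ) = 0.440840 / (2 × 0.0144) = 15.31 Myr.

15.31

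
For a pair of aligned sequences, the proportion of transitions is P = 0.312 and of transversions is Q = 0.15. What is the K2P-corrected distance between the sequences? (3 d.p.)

0.833

Under the Kimura two-parameter model, d = −½ ln(1 − 2P − Q) − ¼ ln(1 − 2Q).
1 − 2P − Q = 0.226, giving −½ ln(0.226) = 0.743610.
1 − 2Q = 0.7, giving −¼ ln(0.7) = 0.089169.
d = 0.743610 + 0.089169 = 0.832779.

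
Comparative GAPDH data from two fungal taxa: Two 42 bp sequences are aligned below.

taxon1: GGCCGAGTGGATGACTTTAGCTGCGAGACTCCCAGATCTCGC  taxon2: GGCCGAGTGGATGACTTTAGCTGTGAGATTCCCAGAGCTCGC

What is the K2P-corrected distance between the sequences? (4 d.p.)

Of 42 sites, 2 differences are transitions and 1 are transversions, so P = 2/42 ≈ 0.047619 and Q = 1/42 ≈ 0.02381.
Under the Kimura two-parameter model, d = −½ ln(1 − 2P − Q) − ¼ ln(1 − 2Q).
1 − 2P − Q = 0.880952, giving −½ ln(0.880952) = 0.063376.
1 − 2Q = 0.95238, giving −¼ ln(0.95238) = 0.012198.
d = 0.063376 + 0.012198 = 0.075574.

0.0756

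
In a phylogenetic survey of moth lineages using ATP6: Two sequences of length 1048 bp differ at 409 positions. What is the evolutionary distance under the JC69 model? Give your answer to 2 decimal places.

0.55

p = 409/1048 ≈ 0.390267.
d = −(3/4) ln(1 − 4p/3) = −0.75 ln(1 − 0.520356) = −0.75 ln(0.479644)
  = −0.75 × (-0.734711) = 0.551033 substitutions/site.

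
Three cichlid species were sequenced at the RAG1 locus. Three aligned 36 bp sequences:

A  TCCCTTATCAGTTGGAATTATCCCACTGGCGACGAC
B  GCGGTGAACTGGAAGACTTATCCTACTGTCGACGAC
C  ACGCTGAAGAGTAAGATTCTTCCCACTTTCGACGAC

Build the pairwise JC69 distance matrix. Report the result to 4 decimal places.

d(A,B) = 0.4408, d(A,C) = 0.4408, d(B,C) = 0.3470

A–B: 12/36 sites differ → p ≈ 0.333333, d = −0.75 ln(1 − 0.444444) = 0.440839 ≈ 0.4408.
A–C: 12/36 sites differ → p ≈ 0.333333, d = −0.75 ln(1 − 0.444444) = 0.440839 ≈ 0.4408.
B–C: 10/36 sites differ → p ≈ 0.277778, d = −0.75 ln(1 − 0.370371) = 0.346968 ≈ 0.3470.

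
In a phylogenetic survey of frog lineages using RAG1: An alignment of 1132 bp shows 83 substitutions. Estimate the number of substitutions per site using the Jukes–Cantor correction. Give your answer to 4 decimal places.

0.0772

p = 83/1132 ≈ 0.073322.
d = −(3/4) ln(1 − 4p/3) = −0.75 ln(1 − 0.097763) = −0.75 ln(0.902237)
  = −0.75 × (-0.102878) = 0.077159 substitutions/site.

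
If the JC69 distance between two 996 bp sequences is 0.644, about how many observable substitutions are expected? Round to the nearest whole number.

430

Invert JC69: p = (3/4)(1 − e^(−4d/3)) = 0.75 × (1 − e^(-0.858667)) = 0.75 × (1 − 0.423727) = 0.432205.
Expected differing sites = pL ≈ 0.432205 × 996 = 430.47618 ≈ 430.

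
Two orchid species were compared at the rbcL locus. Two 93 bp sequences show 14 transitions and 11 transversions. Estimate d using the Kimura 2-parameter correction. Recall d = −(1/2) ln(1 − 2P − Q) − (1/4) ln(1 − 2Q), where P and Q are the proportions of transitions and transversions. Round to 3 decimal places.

P = 14/93 ≈ 0.150538 and Q = 11/93 ≈ 0.11828.
Under the Kimura two-parameter model, d = −½ ln(1 − 2P − Q) − ¼ ln(1 − 2Q).
1 − 2P − Q = 0.580644, giving −½ ln(0.580644) = 0.271809.
1 − 2Q = 0.76344, giving −¼ ln(0.76344) = 0.067480.
d = 0.271809 + 0.067480 = 0.339289.

0.339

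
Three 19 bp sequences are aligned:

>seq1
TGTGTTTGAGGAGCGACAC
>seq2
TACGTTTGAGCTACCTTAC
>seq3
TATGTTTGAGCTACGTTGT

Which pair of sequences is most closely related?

seq1–seq2: 8/19 differ, p = 0.421, d = 0.618.
seq1–seq3: 8/19 differ, p = 0.421, d = 0.618.
seq2–seq3: 4/19 differ, p = 0.211, d = 0.247.
The smallest distance is between seq2 and seq3.

seq2 and seq3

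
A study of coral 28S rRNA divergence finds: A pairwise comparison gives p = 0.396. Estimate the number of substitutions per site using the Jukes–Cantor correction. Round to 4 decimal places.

0.5631

d = −(3/4) ln(1 − 4p/3) = −0.75 ln(1 − 0.528) = −0.75 ln(0.472)
  = −0.75 × (-0.750776) = 0.563082 substitutions/site.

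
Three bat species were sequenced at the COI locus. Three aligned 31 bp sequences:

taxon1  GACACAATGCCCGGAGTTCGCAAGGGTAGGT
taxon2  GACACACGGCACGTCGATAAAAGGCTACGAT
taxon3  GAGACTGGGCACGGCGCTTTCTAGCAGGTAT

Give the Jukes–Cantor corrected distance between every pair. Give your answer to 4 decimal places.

taxon1–taxon2: 15/31 sites differ → p ≈ 0.483871, d = −0.75 ln(1 − 0.645161) = 0.777068 ≈ 0.7771.
taxon1–taxon3: 16/31 sites differ → p ≈ 0.516129, d = −0.75 ln(1 − 0.688172) = 0.873978 ≈ 0.8740.
taxon2–taxon3: 14/31 sites differ → p ≈ 0.451613, d = −0.75 ln(1 − 0.602151) = 0.691262 ≈ 0.6913.

d(taxon1,taxon2) = 0.7771, d(taxon1,taxon3) = 0.8740, d(taxon2,taxon3) = 0.6913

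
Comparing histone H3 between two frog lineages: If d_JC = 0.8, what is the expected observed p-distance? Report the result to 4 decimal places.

p = (3/4)(1 − e^(−4d/3)) = 0.75 × (1 − e^(-1.066667)) = 0.75 × (1 − 0.344154) = 0.491885.

0.4919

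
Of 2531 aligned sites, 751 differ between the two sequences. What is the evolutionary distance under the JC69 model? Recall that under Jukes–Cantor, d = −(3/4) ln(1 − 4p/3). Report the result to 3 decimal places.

0.378

p = 751/2531 ≈ 0.296721.
d = −(3/4) ln(1 − 4p/3) = −0.75 ln(1 − 0.395628) = −0.75 ln(0.604372)
  = −0.75 × (-0.503565) = 0.377674 substitutions/site.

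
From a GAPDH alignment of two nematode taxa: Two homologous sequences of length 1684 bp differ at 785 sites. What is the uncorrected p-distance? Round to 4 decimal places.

0.4662

p = 785/1684 = 0.466152… ≈ 0.4662 (to 4 d.p.).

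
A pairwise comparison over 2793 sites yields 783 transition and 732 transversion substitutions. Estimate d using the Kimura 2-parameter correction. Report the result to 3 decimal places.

P = 783/2793 ≈ 0.280344 and Q = 732/2793 ≈ 0.262084.
Under the Kimura two-parameter model, d = −½ ln(1 − 2P − Q) − ¼ ln(1 − 2Q).
1 − 2P − Q = 0.177228, giving −½ ln(0.177228) = 0.865159.
1 − 2Q = 0.475832, giving −¼ ln(0.475832) = 0.185673.
d = 0.865159 + 0.185673 = 1.050832.

1.051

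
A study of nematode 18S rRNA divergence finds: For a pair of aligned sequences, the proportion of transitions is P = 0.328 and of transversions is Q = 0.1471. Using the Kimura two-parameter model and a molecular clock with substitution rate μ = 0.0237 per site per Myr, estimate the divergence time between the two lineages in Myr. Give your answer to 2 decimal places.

Under the Kimura two-parameter model, d = −½ ln(1 − 2P − Q) − ¼ ln(1 − 2Q).
1 − 2P − Q = 0.1969, giving −½ ln(0.1969) = 0.812530.
1 − 2Q = 0.7058, giving −¼ ln(0.7058) = 0.087106.
d = 0.812530 + 0.087106 = 0.899636.
Under a molecular clock d = 2μt, so t = d/(2μ) = 0.899636 / (2 × 0.0237) = 18.98 Myr.

18.98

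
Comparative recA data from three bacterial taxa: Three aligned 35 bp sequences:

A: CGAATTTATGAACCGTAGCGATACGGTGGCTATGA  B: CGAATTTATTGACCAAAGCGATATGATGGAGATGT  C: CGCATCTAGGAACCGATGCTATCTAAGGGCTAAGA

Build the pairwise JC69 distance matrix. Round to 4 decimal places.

d(A,B) = 0.3149, d(A,C) = 0.4582, d(B,C) = 0.6355

A–B: 9/35 sites differ → p ≈ 0.257143, d = −0.75 ln(1 − 0.342857) = 0.314890 ≈ 0.3149.
A–C: 12/35 sites differ → p ≈ 0.342857, d = −0.75 ln(1 − 0.457143) = 0.458182 ≈ 0.4582.
B–C: 15/35 sites differ → p ≈ 0.428571, d = −0.75 ln(1 − 0.571428) = 0.635472 ≈ 0.6355.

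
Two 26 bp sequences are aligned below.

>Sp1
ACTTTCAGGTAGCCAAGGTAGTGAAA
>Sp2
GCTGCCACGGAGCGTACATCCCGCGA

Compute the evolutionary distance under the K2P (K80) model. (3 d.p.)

0.951

Of 26 sites, 5 differences are transitions and 9 are transversions, so P = 5/26 ≈ 0.192308 and Q = 9/26 ≈ 0.346154.
Under the Kimura two-parameter model, d = −½ ln(1 − 2P − Q) − ¼ ln(1 − 2Q).
1 − 2P − Q = 0.26923, giving −½ ln(0.26923) = 0.656095.
1 − 2Q = 0.307692, giving −¼ ln(0.307692) = 0.294664.
d = 0.656095 + 0.294664 = 0.950759.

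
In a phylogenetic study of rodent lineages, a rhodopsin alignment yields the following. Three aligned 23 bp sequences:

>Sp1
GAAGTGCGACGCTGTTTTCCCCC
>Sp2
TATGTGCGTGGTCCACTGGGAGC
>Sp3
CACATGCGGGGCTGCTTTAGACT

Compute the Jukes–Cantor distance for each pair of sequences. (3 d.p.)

d(Sp1,Sp2) = 1.252, d(Sp1,Sp3) = 0.650, d(Sp2,Sp3) = 1.051

Sp1–Sp2: 14/23 sites differ → p ≈ 0.608696, d = −0.75 ln(1 − 0.811595) = 1.251871 ≈ 1.252.
Sp1–Sp3: 10/23 sites differ → p ≈ 0.434783, d = −0.75 ln(1 − 0.579711) = 0.650110 ≈ 0.650.
Sp2–Sp3: 13/23 sites differ → p ≈ 0.565217, d = −0.75 ln(1 − 0.753623) = 1.050669 ≈ 1.051.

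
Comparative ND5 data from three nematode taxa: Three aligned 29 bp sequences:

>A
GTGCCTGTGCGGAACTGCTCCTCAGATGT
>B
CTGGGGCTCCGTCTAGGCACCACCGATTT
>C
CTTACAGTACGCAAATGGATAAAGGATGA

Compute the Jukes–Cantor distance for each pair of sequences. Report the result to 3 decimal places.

d(A,B) = 0.878, d(A,C) = 0.878, d(B,C) = 1.141

A–B: 15/29 sites differ → p ≈ 0.517241, d = −0.75 ln(1 − 0.689655) = 0.877553 ≈ 0.878.
A–C: 15/29 sites differ → p ≈ 0.517241, d = −0.75 ln(1 − 0.689655) = 0.877553 ≈ 0.878.
B–C: 17/29 sites differ → p ≈ 0.586207, d = −0.75 ln(1 − 0.781609) = 1.141101 ≈ 1.141.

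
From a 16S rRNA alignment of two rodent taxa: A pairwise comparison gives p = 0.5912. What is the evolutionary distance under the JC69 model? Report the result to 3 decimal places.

d = −(3/4) ln(1 − 4p/3) = −0.75 ln(1 − 0.788267) = −0.75 ln(0.211733)
  = −0.75 × (-1.552429) = 1.164322 substitutions/site.

1.164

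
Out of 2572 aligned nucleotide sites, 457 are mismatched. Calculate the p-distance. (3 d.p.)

0.178

p = 457/2572 = 0.177682… ≈ 0.178 (to 3 d.p.).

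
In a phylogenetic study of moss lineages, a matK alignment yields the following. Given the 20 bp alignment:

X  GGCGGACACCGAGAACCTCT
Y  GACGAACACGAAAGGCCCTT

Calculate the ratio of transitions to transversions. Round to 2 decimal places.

Transitions are A↔G and C↔T; transversions are all other mismatches.
Transitions: 8. Transversions: 1.
R = 8/1 = 8.00.

8.00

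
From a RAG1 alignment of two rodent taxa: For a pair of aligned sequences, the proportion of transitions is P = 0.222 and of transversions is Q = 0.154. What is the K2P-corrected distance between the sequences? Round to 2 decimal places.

0.55

Under the Kimura two-parameter model, d = −½ ln(1 − 2P − Q) − ¼ ln(1 − 2Q).
1 − 2P − Q = 0.402, giving −½ ln(0.402) = 0.455652.
1 − 2Q = 0.692, giving −¼ ln(0.692) = 0.092042.
d = 0.455652 + 0.092042 = 0.547694.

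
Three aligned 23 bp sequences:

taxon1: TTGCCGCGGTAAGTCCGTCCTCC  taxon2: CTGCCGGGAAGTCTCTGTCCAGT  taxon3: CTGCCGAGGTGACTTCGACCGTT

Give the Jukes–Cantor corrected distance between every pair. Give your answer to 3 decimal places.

d(taxon1,taxon2) = 0.761, d(taxon1,taxon3) = 0.553, d(taxon2,taxon3) = 0.553

taxon1–taxon2: 11/23 sites differ → p ≈ 0.478261, d = −0.75 ln(1 − 0.637681) = 0.761423 ≈ 0.761.
taxon1–taxon3: 9/23 sites differ → p ≈ 0.391304, d = −0.75 ln(1 − 0.521739) = 0.553199 ≈ 0.553.
taxon2–taxon3: 9/23 sites differ → p ≈ 0.391304, d = −0.75 ln(1 − 0.521739) = 0.553199 ≈ 0.553.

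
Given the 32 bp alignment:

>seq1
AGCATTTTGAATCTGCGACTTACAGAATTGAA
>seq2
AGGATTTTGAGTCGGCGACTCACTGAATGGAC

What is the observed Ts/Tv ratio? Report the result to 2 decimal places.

0.40

Transitions are A↔G and C↔T; transversions are all other mismatches.
Transitions: 2. Transversions: 5.
R = 2/5 = 0.40.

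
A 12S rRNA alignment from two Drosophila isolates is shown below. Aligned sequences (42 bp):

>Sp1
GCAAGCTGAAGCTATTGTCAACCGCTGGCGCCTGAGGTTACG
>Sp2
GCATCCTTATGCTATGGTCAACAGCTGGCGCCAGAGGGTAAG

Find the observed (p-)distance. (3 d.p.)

The sequences differ at 9 of 42 positions (sites 4, 5, 8, 10, 16, 23, 33, 38, 41).
p = 9/42 = 0.214285… ≈ 0.214 (to 3 d.p.).

0.214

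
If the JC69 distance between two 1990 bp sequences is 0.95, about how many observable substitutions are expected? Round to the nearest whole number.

1072

Invert JC69: p = (3/4)(1 − e^(−4d/3)) = 0.75 × (1 − e^(-1.266667)) = 0.75 × (1 − 0.281769) = 0.538673.
Expected differing sites = pL ≈ 0.538673 × 1990 = 1071.95927 ≈ 1072.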